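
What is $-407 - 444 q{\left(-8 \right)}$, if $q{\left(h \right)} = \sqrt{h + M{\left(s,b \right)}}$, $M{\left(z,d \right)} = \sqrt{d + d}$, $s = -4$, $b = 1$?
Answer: $-407 - 444 i \sqrt{8 - \sqrt{2}} \approx -407.0 - 1139.4 i$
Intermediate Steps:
$M{\left(z,d \right)} = \sqrt{2} \sqrt{d}$ ($M{\left(z,d \right)} = \sqrt{2 d} = \sqrt{2} \sqrt{d}$)
$q{\left(h \right)} = \sqrt{h + \sqrt{2}}$ ($q{\left(h \right)} = \sqrt{h + \sqrt{2} \sqrt{1}} = \sqrt{h + \sqrt{2} \cdot 1} = \sqrt{h + \sqrt{2}}$)
$-407 - 444 q{\left(-8 \right)} = -407 - 444 \sqrt{-8 + \sqrt{2}}$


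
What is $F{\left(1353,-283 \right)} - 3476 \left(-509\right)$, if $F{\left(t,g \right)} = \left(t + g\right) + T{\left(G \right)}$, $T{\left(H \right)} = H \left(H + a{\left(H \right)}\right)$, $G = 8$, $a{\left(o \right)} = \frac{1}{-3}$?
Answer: $\frac{5311246}{3} \approx 1.7704 \cdot 10^{6}$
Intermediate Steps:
$a{\left(o \right)} = - \frac{1}{3}$
$T{\left(H \right)} = H \left(- \frac{1}{3} + H\right)$ ($T{\left(H \right)} = H \left(H - \frac{1}{3}\right) = H \left(- \frac{1}{3} + H\right)$)
$F{\left(t,g \right)} = \frac{184}{3} + g + t$ ($F{\left(t,g \right)} = \left(t + g\right) + 8 \left(- \frac{1}{3} + 8\right) = \left(g + t\right) + 8 \cdot \frac{23}{3} = \left(g + t\right) + \frac{184}{3} = \frac{184}{3} + g + t$)
$F{\left(1353,-283 \right)} - 3476 \left(-509\right) = \left(\frac{184}{3} - 283 + 1353\right) - 3476 \left(-509\right) = \frac{3394}{3} - -1769284 = \frac{3394}{3} + 1769284 = \frac{5311246}{3}$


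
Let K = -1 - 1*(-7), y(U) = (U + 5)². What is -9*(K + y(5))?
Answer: -954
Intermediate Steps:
y(U) = (5 + U)²
K = 6 (K = -1 + 7 = 6)
-9*(K + y(5)) = -9*(6 + (5 + 5)²) = -9*(6 + 10²) = -9*(6 + 100) = -9*106 = -954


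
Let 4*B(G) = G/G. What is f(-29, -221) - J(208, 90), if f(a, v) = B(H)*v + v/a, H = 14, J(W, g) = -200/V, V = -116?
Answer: -5725/116 ≈ -49.353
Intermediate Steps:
J(W, g) = 50/29 (J(W, g) = -200/(-116) = -200*(-1/116) = 50/29)
B(G) = 1/4 (B(G) = (G/G)/4 = (1/4)*1 = 1/4)
f(a, v) = v/4 + v/a
f(-29, -221) - J(208, 90) = ((1/4)*(-221) - 221/(-29)) - 1*50/29 = (-221/4 - 221*(-1/29)) - 50/29 = (-221/4 + 221/29) - 50/29 = -5525/116 - 50/29 = -5725/116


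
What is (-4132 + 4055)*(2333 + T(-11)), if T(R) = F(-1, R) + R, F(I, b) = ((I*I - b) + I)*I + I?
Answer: -177870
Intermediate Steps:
F(I, b) = I + I*(I + I² - b) (F(I, b) = ((I² - b) + I)*I + I = (I + I² - b)*I + I = I*(I + I² - b) + I = I + I*(I + I² - b))
T(R) = -1 + 2*R (T(R) = -(1 - 1 + (-1)² - R) + R = -(1 - 1 + 1 - R) + R = -(1 - R) + R = (-1 + R) + R = -1 + 2*R)
(-4132 + 4055)*(2333 + T(-11)) = (-4132 + 4055)*(2333 + (-1 + 2*(-11))) = -77*(2333 + (-1 - 22)) = -77*(2333 - 23) = -77*2310 = -177870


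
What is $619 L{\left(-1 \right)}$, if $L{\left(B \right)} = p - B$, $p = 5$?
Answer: $3714$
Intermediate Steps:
$L{\left(B \right)} = 5 - B$
$619 L{\left(-1 \right)} = 619 \left(5 - -1\right) = 619 \left(5 + 1\right) = 619 \cdot 6 = 3714$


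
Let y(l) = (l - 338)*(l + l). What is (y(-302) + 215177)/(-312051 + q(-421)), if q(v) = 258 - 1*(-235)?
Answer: -601737/311558 ≈ -1.9314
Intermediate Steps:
y(l) = 2*l*(-338 + l) (y(l) = (-338 + l)*(2*l) = 2*l*(-338 + l))
q(v) = 493 (q(v) = 258 + 235 = 493)
(y(-302) + 215177)/(-312051 + q(-421)) = (2*(-302)*(-338 - 302) + 215177)/(-312051 + 493) = (2*(-302)*(-640) + 215177)/(-311558) = (386560 + 215177)*(-1/311558) = 601737*(-1/311558) = -601737/311558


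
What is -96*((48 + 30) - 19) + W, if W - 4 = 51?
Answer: -5609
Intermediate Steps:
W = 55 (W = 4 + 51 = 55)
-96*((48 + 30) - 19) + W = -96*((48 + 30) - 19) + 55 = -96*(78 - 19) + 55 = -96*59 + 55 = -5664 + 55 = -5609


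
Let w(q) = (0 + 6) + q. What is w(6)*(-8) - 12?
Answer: -108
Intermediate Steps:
w(q) = 6 + q
w(6)*(-8) - 12 = (6 + 6)*(-8) - 12 = 12*(-8) - 12 = -96 - 12 = -108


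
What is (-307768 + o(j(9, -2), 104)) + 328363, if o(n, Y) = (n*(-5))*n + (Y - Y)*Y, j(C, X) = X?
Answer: 20575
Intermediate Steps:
o(n, Y) = -5*n**2 (o(n, Y) = (-5*n)*n + 0*Y = -5*n**2 + 0 = -5*n**2)
(-307768 + o(j(9, -2), 104)) + 328363 = (-307768 - 5*(-2)**2) + 328363 = (-307768 - 5*4) + 328363 = (-307768 - 20) + 328363 = -307788 + 328363 = 20575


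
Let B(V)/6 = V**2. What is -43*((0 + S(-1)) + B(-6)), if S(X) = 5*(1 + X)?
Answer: -9288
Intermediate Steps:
S(X) = 5 + 5*X
B(V) = 6*V**2
-43*((0 + S(-1)) + B(-6)) = -43*((0 + (5 + 5*(-1))) + 6*(-6)**2) = -43*((0 + (5 - 5)) + 6*36) = -43*((0 + 0) + 216) = -43*(0 + 216) = -43*216 = -9288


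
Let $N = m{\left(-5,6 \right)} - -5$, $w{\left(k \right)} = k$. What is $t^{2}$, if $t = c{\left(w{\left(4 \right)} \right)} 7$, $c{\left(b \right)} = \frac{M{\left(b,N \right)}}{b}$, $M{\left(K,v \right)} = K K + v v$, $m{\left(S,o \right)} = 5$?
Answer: $41209$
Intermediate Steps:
$N = 10$ ($N = 5 - -5 = 5 + 5 = 10$)
$M{\left(K,v \right)} = K^{2} + v^{2}$
$c{\left(b \right)} = \frac{100 + b^{2}}{b}$ ($c{\left(b \right)} = \frac{b^{2} + 10^{2}}{b} = \frac{b^{2} + 100}{b} = \frac{100 + b^{2}}{b}$)
$t = 203$ ($t = \left(4 + \frac{100}{4}\right) 7 = \left(4 + 100 \cdot \frac{1}{4}\right) 7 = \left(4 + 25\right) 7 = 29 \cdot 7 = 203$)
$t^{2} = 203^{2} = 41209$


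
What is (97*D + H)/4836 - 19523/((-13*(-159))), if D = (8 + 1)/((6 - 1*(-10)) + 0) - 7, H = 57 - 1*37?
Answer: -13082065/1366976 ≈ -9.5701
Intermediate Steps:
H = 20 (H = 57 - 37 = 20)
D = -103/16 (D = 9/((6 + 10) + 0) - 7 = 9/(16 + 0) - 7 = 9/16 - 7 = -103/16 ≈ -6.4375)
(97*D + H)/4836 - 19523/((-13*(-159))) = (97*(-103/16) + 20)/4836 - 19523/((-13*(-159))) = (-9991/16 + 20)*(1/4836) - 19523/2067 = -9671/16*1/4836 - 19523*1/2067 = -9671/77376 - 19523/2067 = -13082065/1366976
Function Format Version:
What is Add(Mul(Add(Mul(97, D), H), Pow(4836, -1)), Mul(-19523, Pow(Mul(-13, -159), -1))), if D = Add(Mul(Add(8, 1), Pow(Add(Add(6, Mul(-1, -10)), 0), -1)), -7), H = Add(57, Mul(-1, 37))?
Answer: Rational(-13082065, 1366976) ≈ -9.5701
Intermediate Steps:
H = 20 (H = Add(57, -37) = 20)
D = Rational(-103, 16) (D = Add(Mul(9, Pow(Add(Add(6, 10), 0), -1)), -7) = Add(Mul(9, Pow(Add(16, 0), -1)), -7) = Add(Mul(9, Pow(16, -1)), -7) = Add(Mul(9, Rational(1, 16)), -7) = Add(Rational(9, 16), -7) = Rational(-103, 16) ≈ -6.4375)
Add(Mul(Add(Mul(97, D), H), Pow(4836, -1)), Mul(-19523, Pow(Mul(-13, -159), -1))) = Add(Mul(Add(Mul(97, Rational(-103, 16)), 20), Pow(4836, -1)), Mul(-19523, Pow(Mul(-13, -159), -1))) = Add(Mul(Add(Rational(-9991, 16), 20), Rational(1, 4836)), Mul(-19523, Pow(2067, -1))) = Add(Mul(Rational(-9671, 16), Rational(1, 4836)), Mul(-19523, Rational(1, 2067))) = Add(Rational(-9671, 77376), Rational(-19523, 2067)) = Rational(-13082065, 1366976)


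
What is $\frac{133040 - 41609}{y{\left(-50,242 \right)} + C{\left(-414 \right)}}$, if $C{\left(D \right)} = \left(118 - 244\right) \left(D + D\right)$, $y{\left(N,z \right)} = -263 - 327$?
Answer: $\frac{91431}{103738} \approx 0.88136$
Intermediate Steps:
$y{\left(N,z \right)} = -590$ ($y{\left(N,z \right)} = -263 - 327 = -590$)
$C{\left(D \right)} = - 252 D$ ($C{\left(D \right)} = - 126 \cdot 2 D = - 252 D$)
$\frac{133040 - 41609}{y{\left(-50,242 \right)} + C{\left(-414 \right)}} = \frac{133040 - 41609}{-590 - -104328} = \frac{91431}{-590 + 104328} = \frac{91431}{103738}$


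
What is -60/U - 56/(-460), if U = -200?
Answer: 97/230 ≈ 0.42174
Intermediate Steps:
-60/U - 56/(-460) = -60/(-200) - 56/(-460) = -60*(-1/200) - 56*(-1/460) = 3/10 + 14/115 = 97/230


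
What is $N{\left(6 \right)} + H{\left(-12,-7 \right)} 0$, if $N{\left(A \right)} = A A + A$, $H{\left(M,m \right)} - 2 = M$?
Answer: $42$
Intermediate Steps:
$H{\left(M,m \right)} = 2 + M$
$N{\left(A \right)} = A + A^{2}$ ($N{\left(A \right)} = A^{2} + A = A + A^{2}$)
$N{\left(6 \right)} + H{\left(-12,-7 \right)} 0 = 6 \left(1 + 6\right) + \left(2 - 12\right) 0 = 6 \cdot 7 - 0 = 42 + 0 = 42$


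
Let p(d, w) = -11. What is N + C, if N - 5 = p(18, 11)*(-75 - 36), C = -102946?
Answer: -101720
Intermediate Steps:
N = 1226 (N = 5 - 11*(-75 - 36) = 5 - 11*(-111) = 5 + 1221 = 1226)
N + C = 1226 - 102946 = -101720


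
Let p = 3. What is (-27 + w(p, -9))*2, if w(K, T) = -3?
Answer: -60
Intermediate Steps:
(-27 + w(p, -9))*2 = (-27 - 3)*2 = -30*2 = -60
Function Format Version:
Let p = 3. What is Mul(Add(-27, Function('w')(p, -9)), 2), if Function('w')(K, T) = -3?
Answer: -60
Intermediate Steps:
Mul(Add(-27, Function('w')(p, -9)), 2) = Mul(Add(-27, -3), 2) = Mul(-30, 2) = -60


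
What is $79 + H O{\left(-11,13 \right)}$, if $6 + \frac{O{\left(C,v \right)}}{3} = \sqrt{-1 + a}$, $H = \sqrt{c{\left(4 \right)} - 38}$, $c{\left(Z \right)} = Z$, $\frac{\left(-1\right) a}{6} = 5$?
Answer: $79 - 3 \sqrt{1054} - 18 i \sqrt{34} \approx -18.396 - 104.96 i$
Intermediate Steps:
$a = -30$ ($a = \left(-6\right) 5 = -30$)
$H = i \sqrt{34}$ ($H = \sqrt{4 - 38} = \sqrt{-34} = i \sqrt{34} \approx 5.8309 i$)
$O{\left(C,v \right)} = -18 + 3 i \sqrt{31}$ ($O{\left(C,v \right)} = -18 + 3 \sqrt{-1 - 30} = -18 + 3 \sqrt{-31} = -18 + 3 i \sqrt{31}$)
$79 + H O{\left(-11,13 \right)} = 79 + i \sqrt{34} \left(-18 + 3 i \sqrt{31}\right)$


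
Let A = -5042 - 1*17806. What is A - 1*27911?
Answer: -50759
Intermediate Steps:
A = -22848 (A = -5042 - 17806 = -22848)
A - 1*27911 = -22848 - 1*27911 = -22848 - 27911 = -50759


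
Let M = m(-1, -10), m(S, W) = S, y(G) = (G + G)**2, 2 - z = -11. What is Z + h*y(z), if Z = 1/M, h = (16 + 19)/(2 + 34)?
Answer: 5906/9 ≈ 656.22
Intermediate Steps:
z = 13 (z = 2 - 1*(-11) = 2 + 11 = 13)
y(G) = 4*G**2 (y(G) = (2*G)**2 = 4*G**2)
M = -1
h = 35/36 ≈ 0.97222
Z = -1 (Z = 1/(-1) = -1)
Z + h*y(z) = -1 + 35*(4*13**2)/36 = -1 + 35*(4*169)/36 = -1 + (35/36)*676 = -1 + 5915/9 = 5906/9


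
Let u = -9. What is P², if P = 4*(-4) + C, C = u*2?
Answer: 1156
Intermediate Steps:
C = -18 (C = -9*2 = -18)
P = -34 (P = 4*(-4) - 18 = -16 - 18 = -34)
P² = (-34)² = 1156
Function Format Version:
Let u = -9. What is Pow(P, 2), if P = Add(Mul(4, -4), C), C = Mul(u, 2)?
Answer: 1156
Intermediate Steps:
C = -18 (C = Mul(-9, 2) = -18)
P = -34 (P = Add(Mul(4, -4), -18) = Add(-16, -18) = -34)
Pow(P, 2) = Pow(-34, 2) = 1156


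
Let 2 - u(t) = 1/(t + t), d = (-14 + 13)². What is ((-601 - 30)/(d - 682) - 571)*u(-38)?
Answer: -4949805/4313 ≈ -1147.6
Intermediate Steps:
d = 1 (d = (-1)² = 1)
u(t) = 2 - 1/(2*t) (u(t) = 2 - 1/(t + t) = 2 - 1/(2*t))
((-601 - 30)/(d - 682) - 571)*u(-38) = ((-601 - 30)/(1 - 682) - 571)*(2 - ½/(-38)) = (-631/(-681) - 571)*(2 - ½*(-1/38)) = (-631*(-1/681) - 571)*(2 + 1/76) = (631/681 - 571)*(153/76) = -388220/681*153/76 = -4949805/4313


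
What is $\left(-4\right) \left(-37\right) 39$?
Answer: $5772$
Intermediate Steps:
$\left(-4\right) \left(-37\right) 39 = 148 \cdot 39 = 5772$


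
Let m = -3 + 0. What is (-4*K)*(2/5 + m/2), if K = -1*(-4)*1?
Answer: 88/5 ≈ 17.600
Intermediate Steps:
K = 4 (K = 4*1 = 4)
m = -3
(-4*K)*(2/5 + m/2) = (-4*4)*(2/5 - 3/2) = -16*(2*(1/5) - 3*1/2) = -16*(2/5 - 3/2) = -16*(-11/10) = 88/5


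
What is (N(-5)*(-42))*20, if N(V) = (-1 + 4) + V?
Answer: 1680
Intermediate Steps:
N(V) = 3 + V
(N(-5)*(-42))*20 = ((3 - 5)*(-42))*20 = -2*(-42)*20 = 84*20 = 1680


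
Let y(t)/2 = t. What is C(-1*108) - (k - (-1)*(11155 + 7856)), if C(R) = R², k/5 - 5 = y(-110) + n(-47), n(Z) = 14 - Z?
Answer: -6577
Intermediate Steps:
y(t) = 2*t
k = -770 (k = 25 + 5*(2*(-110) + (14 - 1*(-47))) = 25 + 5*(-220 + (14 + 47)) = 25 + 5*(-220 + 61) = 25 + 5*(-159) = 25 - 795 = -770)
C(-1*108) - (k - (-1)*(11155 + 7856)) = (-1*108)² - (-770 - (-1)*(11155 + 7856)) = (-108)² - (-770 - (-1)*19011) = 11664 - (-770 - 1*(-19011)) = 11664 - (-770 + 19011) = 11664 - 1*18241 = 11664 - 18241 = -6577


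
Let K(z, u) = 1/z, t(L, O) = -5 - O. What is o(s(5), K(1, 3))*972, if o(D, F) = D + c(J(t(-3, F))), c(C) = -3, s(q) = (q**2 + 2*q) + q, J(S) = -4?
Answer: 35964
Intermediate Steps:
s(q) = q**2 + 3*q
o(D, F) = -3 + D (o(D, F) = D - 3 = -3 + D)
o(s(5), K(1, 3))*972 = (-3 + 5*(3 + 5))*972 = (-3 + 5*8)*972 = (-3 + 40)*972 = 37*972 = 35964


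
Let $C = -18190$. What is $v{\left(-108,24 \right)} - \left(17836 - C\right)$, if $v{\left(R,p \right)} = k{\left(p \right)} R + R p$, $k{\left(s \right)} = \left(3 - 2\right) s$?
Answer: $-41210$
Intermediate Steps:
$k{\left(s \right)} = s$ ($k{\left(s \right)} = 1 s = s$)
$v{\left(R,p \right)} = 2 R p$ ($v{\left(R,p \right)} = p R + R p = R p + R p = 2 R p$)
$v{\left(-108,24 \right)} - \left(17836 - C\right) = 2 \left(-108\right) 24 - \left(17836 - -18190\right) = -5184 - \left(17836 + 18190\right) = -5184 - 36026 = -41210$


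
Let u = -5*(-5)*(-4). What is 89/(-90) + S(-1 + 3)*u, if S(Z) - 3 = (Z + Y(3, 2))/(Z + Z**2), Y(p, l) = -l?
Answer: -27089/90 ≈ -300.99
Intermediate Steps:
u = -100 (u = 25*(-4) = -100)
S(Z) = 3 + (-2 + Z)/(Z + Z**2) (S(Z) = 3 + (Z - 1*2)/(Z + Z**2) = 3 + (Z - 2)/(Z + Z**2) = 3 + (-2 + Z)/(Z + Z**2))
89/(-90) + S(-1 + 3)*u = 89/(-90) + ((-2 + 3*(-1 + 3)**2 + 4*(-1 + 3))/((-1 + 3)*(1 + (-1 + 3))))*(-100) = 89*(-1/90) + ((-2 + 3*2**2 + 4*2)/(2*(1 + 2)))*(-100) = -89/90 + ((1/2)*(-2 + 3*4 + 8)/3)*(-100) = -89/90 + ((1/2)*(1/3)*(-2 + 12 + 8))*(-100) = -89/90 + ((1/2)*(1/3)*18)*(-100) = -89/90 + 3*(-100) = -89/90 - 300 = -27089/90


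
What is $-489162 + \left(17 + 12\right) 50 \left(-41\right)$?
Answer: $-548612$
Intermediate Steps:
$-489162 + \left(17 + 12\right) 50 \left(-41\right) = -489162 + 29 \cdot 50 \left(-41\right) = -489162 + 1450 \left(-41\right) = -489162 - 59450 = -548612$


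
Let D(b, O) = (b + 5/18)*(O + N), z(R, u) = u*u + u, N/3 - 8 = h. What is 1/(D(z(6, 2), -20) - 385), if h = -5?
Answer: -18/8173 ≈ -0.0022024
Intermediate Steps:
N = 9 (N = 24 + 3*(-5) = 24 - 15 = 9)
z(R, u) = u + u² (z(R, u) = u² + u = u + u²)
D(b, O) = (9 + O)*(5/18 + b) (D(b, O) = (b + 5/18)*(O + 9) = (b + 5*(1/18))*(9 + O) = (b + 5/18)*(9 + O) = (5/18 + b)*(9 + O) = (9 + O)*(5/18 + b))
1/(D(z(6, 2), -20) - 385) = 1/((5/2 + 9*(2*(1 + 2)) + (5/18)*(-20) - 40*(1 + 2)) - 385) = 1/((5/2 + 9*(2*3) - 50/9 - 40*3) - 385) = 1/((5/2 + 9*6 - 50/9 - 20*6) - 385) = 1/((5/2 + 54 - 50/9 - 120) - 385) = 1/(-1243/18 - 385) = 1/(-8173/18) = -18/8173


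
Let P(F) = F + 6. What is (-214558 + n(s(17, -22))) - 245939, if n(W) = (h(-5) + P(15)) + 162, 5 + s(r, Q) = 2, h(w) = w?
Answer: -460319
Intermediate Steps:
P(F) = 6 + F
s(r, Q) = -3 (s(r, Q) = -5 + 2 = -3)
n(W) = 178 (n(W) = (-5 + (6 + 15)) + 162 = (-5 + 21) + 162 = 16 + 162 = 178)
(-214558 + n(s(17, -22))) - 245939 = (-214558 + 178) - 245939 = -214380 - 245939 = -460319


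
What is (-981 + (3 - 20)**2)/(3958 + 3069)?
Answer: -692/7027 ≈ -0.098477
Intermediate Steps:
(-981 + (3 - 20)**2)/(3958 + 3069) = (-981 + (-17)**2)/7027 = (-981 + 289)*(1/7027) = -692*1/7027 = -692/7027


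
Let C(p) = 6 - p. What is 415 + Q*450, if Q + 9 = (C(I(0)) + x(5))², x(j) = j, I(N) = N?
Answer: 50815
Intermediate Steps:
Q = 112 (Q = -9 + ((6 - 1*0) + 5)² = -9 + ((6 + 0) + 5)² = -9 + (6 + 5)² = -9 + 11² = -9 + 121 = 112)
415 + Q*450 = 415 + 112*450 = 415 + 50400 = 50815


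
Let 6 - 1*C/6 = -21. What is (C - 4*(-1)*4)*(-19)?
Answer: -3382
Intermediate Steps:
C = 162 (C = 36 - 6*(-21) = 36 + 126 = 162)
(C - 4*(-1)*4)*(-19) = (162 - 4*(-1)*4)*(-19) = (162 + 4*4)*(-19) = (162 + 16)*(-19) = 178*(-19) = -3382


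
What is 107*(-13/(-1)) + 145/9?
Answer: 12664/9 ≈ 1407.1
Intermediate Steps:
107*(-13/(-1)) + 145/9 = 107*(-13*(-1)) + 145*(⅑) = 107*13 + 145/9 = 1391 + 145/9 = 12664/9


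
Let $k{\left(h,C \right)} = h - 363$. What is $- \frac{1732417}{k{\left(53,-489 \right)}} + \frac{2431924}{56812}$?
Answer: $\frac{24793992761}{4402930} \approx 5631.3$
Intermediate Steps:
$k{\left(h,C \right)} = -363 + h$
$- \frac{1732417}{k{\left(53,-489 \right)}} + \frac{2431924}{56812} = - \frac{1732417}{-363 + 53} + \frac{2431924}{56812} = - \frac{1732417}{-310} + 2431924 \cdot \frac{1}{56812} = \left(-1732417\right) \left(- \frac{1}{310}\right) + \frac{607981}{14203} = \frac{1732417}{310} + \frac{607981}{14203} = \frac{24793992761}{4402930}$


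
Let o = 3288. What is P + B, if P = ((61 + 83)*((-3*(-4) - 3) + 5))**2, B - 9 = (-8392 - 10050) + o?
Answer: 4049111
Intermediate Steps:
B = -15145 (B = 9 + ((-8392 - 10050) + 3288) = 9 + (-18442 + 3288) = 9 - 15154 = -15145)
P = 4064256 (P = (144*((12 - 3) + 5))**2 = (144*(9 + 5))**2 = (144*14)**2 = 2016**2 = 4064256)
P + B = 4064256 - 15145 = 4049111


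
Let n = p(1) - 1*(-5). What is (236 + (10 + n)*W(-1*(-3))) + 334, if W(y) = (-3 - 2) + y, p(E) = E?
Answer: 538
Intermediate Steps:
W(y) = -5 + y
n = 6 (n = 1 - 1*(-5) = 1 + 5 = 6)
(236 + (10 + n)*W(-1*(-3))) + 334 = (236 + (10 + 6)*(-5 - 1*(-3))) + 334 = (236 + 16*(-5 + 3)) + 334 = (236 + 16*(-2)) + 334 = (236 - 32) + 334 = 204 + 334 = 538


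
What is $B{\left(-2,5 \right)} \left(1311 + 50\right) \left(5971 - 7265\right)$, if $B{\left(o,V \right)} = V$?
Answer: $-8805670$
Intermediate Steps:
$B{\left(-2,5 \right)} \left(1311 + 50\right) \left(5971 - 7265\right) = 5 \left(1311 + 50\right) \left(5971 - 7265\right) = 5 \cdot 1361 \left(-1294\right) = 5 \left(-1761134\right) = -8805670$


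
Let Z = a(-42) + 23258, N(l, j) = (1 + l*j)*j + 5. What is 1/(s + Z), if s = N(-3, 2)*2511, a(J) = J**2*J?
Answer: -1/63385 ≈ -1.5777e-5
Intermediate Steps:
a(J) = J**3
N(l, j) = 5 + j*(1 + j*l) (N(l, j) = (1 + j*l)*j + 5 = j*(1 + j*l) + 5 = 5 + j*(1 + j*l))
Z = -50830 (Z = (-42)**3 + 23258 = -74088 + 23258 = -50830)
s = -12555 (s = (5 + 2 - 3*2**2)*2511 = (5 + 2 - 3*4)*2511 = (5 + 2 - 12)*2511 = -5*2511 = -12555)
1/(s + Z) = 1/(-12555 - 50830) = 1/(-63385) = -1/63385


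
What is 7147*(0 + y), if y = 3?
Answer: 21441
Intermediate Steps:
7147*(0 + y) = 7147*(0 + 3) = 7147*3 = 21441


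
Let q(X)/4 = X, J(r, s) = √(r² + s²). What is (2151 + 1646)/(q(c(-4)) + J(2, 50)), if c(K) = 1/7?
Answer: -26579/30670 + 186053*√626/61340 ≈ 75.023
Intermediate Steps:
c(K) = ⅐
q(X) = 4*X
(2151 + 1646)/(q(c(-4)) + J(2, 50)) = (2151 + 1646)/(4*(⅐) + √(2² + 50²)) = 3797/(4/7 + √(4 + 2500)) = 3797/(4/7 + √2504) = 3797/(4/7 + 2*√626)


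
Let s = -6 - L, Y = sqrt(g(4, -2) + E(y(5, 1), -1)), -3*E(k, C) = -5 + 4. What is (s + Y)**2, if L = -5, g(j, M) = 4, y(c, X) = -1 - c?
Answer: (3 - sqrt(39))**2/9 ≈ 1.1700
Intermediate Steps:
E(k, C) = 1/3 (E(k, C) = -(-5 + 4)/3 = -1/3*(-1) = 1/3)
Y = sqrt(39)/3 (Y = sqrt(4 + 1/3) = sqrt(13/3) = sqrt(39)/3 ≈ 2.0817)
s = -1 (s = -6 - 1*(-5) = -6 + 5 = -1)
(s + Y)**2 = (-1 + sqrt(39)/3)**2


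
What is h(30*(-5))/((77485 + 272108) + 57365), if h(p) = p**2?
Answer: 11250/203479 ≈ 0.055288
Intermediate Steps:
h(30*(-5))/((77485 + 272108) + 57365) = (30*(-5))**2/((77485 + 272108) + 57365) = (-150)**2/(349593 + 57365) = 22500/406958 = 22500*(1/406958) = 11250/203479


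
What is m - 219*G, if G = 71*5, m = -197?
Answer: -77942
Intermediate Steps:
G = 355
m - 219*G = -197 - 219*355 = -197 - 77745 = -77942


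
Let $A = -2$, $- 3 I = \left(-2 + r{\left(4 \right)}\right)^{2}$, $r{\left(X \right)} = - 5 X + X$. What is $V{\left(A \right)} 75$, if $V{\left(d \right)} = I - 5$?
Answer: $-8475$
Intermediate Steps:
$r{\left(X \right)} = - 4 X$
$I = -108$ ($I = - \frac{\left(-2 - 16\right)^{2}}{3} = - \frac{\left(-18\right)^{2}}{3} = \left(- \frac{1}{3}\right) 324 = -108$)
$V{\left(d \right)} = -113$ ($V{\left(d \right)} = -108 - 5 = -113$)
$V{\left(A \right)} 75 = \left(-113\right) 75 = -8475$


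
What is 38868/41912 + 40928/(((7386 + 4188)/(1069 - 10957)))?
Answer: -706715482339/20212062 ≈ -34965.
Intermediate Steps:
38868/41912 + 40928/(((7386 + 4188)/(1069 - 10957))) = 38868*(1/41912) + 40928/((11574/(-9888))) = 9717/10478 + 40928/((11574*(-1/9888))) = 9717/10478 + 40928/(-1929/1648) = 9717/10478 + 40928*(-1648/1929) = 9717/10478 - 67449344/1929 = -706715482339/20212062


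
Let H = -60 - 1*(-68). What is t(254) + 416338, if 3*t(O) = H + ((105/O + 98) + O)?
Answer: 105780367/254 ≈ 4.1646e+5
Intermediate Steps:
H = 8 (H = -60 + 68 = 8)
t(O) = 106/3 + 35/O + O/3 (t(O) = (8 + ((105/O + 98) + O))/3 = (8 + ((98 + 105/O) + O))/3 = (8 + (98 + O + 105/O))/3 = (106 + O + 105/O)/3 = 106/3 + 35/O + O/3)
t(254) + 416338 = (1/3)*(105 + 254*(106 + 254))/254 + 416338 = (1/3)*(1/254)*(105 + 254*360) + 416338 = (1/3)*(1/254)*(105 + 91440) + 416338 = (1/3)*(1/254)*91545 + 416338 = 30515/254 + 416338 = 105780367/254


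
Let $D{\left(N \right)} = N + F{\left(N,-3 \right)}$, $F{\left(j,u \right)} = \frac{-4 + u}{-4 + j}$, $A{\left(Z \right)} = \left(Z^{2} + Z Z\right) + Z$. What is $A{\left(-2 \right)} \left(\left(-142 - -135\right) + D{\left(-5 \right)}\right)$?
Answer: $- \frac{202}{3} \approx -67.333$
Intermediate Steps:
$A{\left(Z \right)} = Z + 2 Z^{2}$ ($A{\left(Z \right)} = \left(Z^{2} + Z^{2}\right) + Z = 2 Z^{2} + Z = Z + 2 Z^{2}$)
$F{\left(j,u \right)} = \frac{-4 + u}{-4 + j}$
$D{\left(N \right)} = N - \frac{7}{-4 + N}$ ($D{\left(N \right)} = N + \frac{-4 - 3}{-4 + N} = N + \frac{1}{-4 + N} \left(-7\right) = N - \frac{7}{-4 + N}$)
$A{\left(-2 \right)} \left(\left(-142 - -135\right) + D{\left(-5 \right)}\right) = - 2 \left(1 + 2 \left(-2\right)\right) \left(\left(-142 - -135\right) + \frac{-7 - 5 \left(-4 - 5\right)}{-4 - 5}\right) = - 2 \left(1 - 4\right) \left(\left(-142 + 135\right) + \frac{-7 - -45}{-9}\right) = \left(-2\right) \left(-3\right) \left(-7 - \frac{-7 + 45}{9}\right) = 6 \left(-7 - \frac{38}{9}\right) = 6 \left(- \frac{101}{9}\right) = - \frac{202}{3}$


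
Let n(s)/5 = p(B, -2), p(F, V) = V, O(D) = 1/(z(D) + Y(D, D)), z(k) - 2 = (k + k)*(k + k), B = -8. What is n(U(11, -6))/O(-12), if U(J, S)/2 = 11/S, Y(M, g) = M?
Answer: -5660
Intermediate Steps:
U(J, S) = 22/S (U(J, S) = 2*(11/S) = 22/S)
z(k) = 2 + 4*k² (z(k) = 2 + (k + k)*(k + k) = 2 + (2*k)*(2*k) = 2 + 4*k²)
O(D) = 1/(2 + D + 4*D²) (O(D) = 1/((2 + 4*D²) + D) = 1/(2 + D + 4*D²))
n(s) = -10 (n(s) = 5*(-2) = -10)
n(U(11, -6))/O(-12) = -10/(1/(2 - 12 + 4*(-12)²)) = -10/(1/(2 - 12 + 4*144)) = -10/(1/(2 - 12 + 576)) = -10/(1/566) = -10/1/566 = -10*566 = -5660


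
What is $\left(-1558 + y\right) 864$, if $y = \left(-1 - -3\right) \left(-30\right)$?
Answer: $-1397952$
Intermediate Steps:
$y = -60$ ($y = \left(-1 + 3\right) \left(-30\right) = 2 \left(-30\right) = -60$)
$\left(-1558 + y\right) 864 = \left(-1558 - 60\right) 864 = \left(-1618\right) 864 = -1397952$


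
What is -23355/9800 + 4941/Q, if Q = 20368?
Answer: -10681821/4990160 ≈ -2.1406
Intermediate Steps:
-23355/9800 + 4941/Q = -23355/9800 + 4941/20368 = -23355*1/9800 + 4941*(1/20368) = -4671/1960 + 4941/20368 = -10681821/4990160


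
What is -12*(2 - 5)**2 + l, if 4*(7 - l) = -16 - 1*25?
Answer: -363/4 ≈ -90.750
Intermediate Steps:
l = 69/4 (l = 7 - (-16 - 1*25)/4 = 7 - (-16 - 25)/4 = 7 - 1/4*(-41) = 7 + 41/4 = 69/4 ≈ 17.250)
-12*(2 - 5)**2 + l = -12*(2 - 5)**2 + 69/4 = -12*(-3)**2 + 69/4 = -12*9 + 69/4 = -108 + 69/4 = -363/4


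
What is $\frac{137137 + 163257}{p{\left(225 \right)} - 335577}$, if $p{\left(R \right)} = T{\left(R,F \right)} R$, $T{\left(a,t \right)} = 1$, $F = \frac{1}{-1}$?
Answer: $- \frac{150197}{167676} \approx -0.89576$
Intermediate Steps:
$F = -1$
$p{\left(R \right)} = R$ ($p{\left(R \right)} = 1 R = R$)
$\frac{137137 + 163257}{p{\left(225 \right)} - 335577} = \frac{137137 + 163257}{225 - 335577} = \frac{300394}{-335352} = 300394 \left(- \frac{1}{335352}\right) = - \frac{150197}{167676}$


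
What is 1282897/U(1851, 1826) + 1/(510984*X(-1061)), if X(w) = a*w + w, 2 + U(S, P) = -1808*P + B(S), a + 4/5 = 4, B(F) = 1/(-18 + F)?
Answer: -26772950516570757949/68897570459992988616 ≈ -0.38859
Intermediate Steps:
a = 16/5 (a = -⅘ + 4 = 16/5 ≈ 3.2000)
U(S, P) = -2 + 1/(-18 + S) - 1808*P (U(S, P) = -2 + (-1808*P + 1/(-18 + S)) = -2 + (1/(-18 + S) - 1808*P) = -2 + 1/(-18 + S) - 1808*P)
X(w) = 21*w/5 (X(w) = 16*w/5 + w = 21*w/5)
1282897/U(1851, 1826) + 1/(510984*X(-1061)) = 1282897/(((1 - 2*(1 + 904*1826)*(-18 + 1851))/(-18 + 1851))) + 1/(510984*(((21/5)*(-1061)))) = 1282897/(((1 - 2*(1 + 1650704)*1833)/1833)) + 1/(510984*(-22281/5)) = 1282897/(((1 - 2*1650705*1833)/1833)) + (1/510984)*(-5/22281) = 1282897/(((1 - 6051484530)/1833)) - 5/11385234504 = 1282897/(((1/1833)*(-6051484529))) - 5/11385234504 = 1282897/(-6051484529/1833) - 5/11385234504 = 1282897*(-1833/6051484529) - 5/11385234504 = -2351550201/6051484529 - 5/11385234504 = -26772950516570757949/68897570459992988616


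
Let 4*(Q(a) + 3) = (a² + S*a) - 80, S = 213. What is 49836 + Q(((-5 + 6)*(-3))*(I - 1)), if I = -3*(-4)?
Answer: 48328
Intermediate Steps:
I = 12
Q(a) = -23 + a²/4 + 213*a/4 (Q(a) = -3 + ((a² + 213*a) - 80)/4 = -3 + (-80 + a² + 213*a)/4 = -3 + (-20 + a²/4 + 213*a/4) = -23 + a²/4 + 213*a/4)
49836 + Q(((-5 + 6)*(-3))*(I - 1)) = 49836 + (-23 + (((-5 + 6)*(-3))*(12 - 1))²/4 + 213*(((-5 + 6)*(-3))*(12 - 1))/4) = 49836 + (-23 + ((1*(-3))*11)²/4 + 213*((1*(-3))*11)/4) = 49836 + (-23 + (-3*11)²/4 + 213*(-3*11)/4) = 49836 + (-23 + (¼)*(-33)² + (213/4)*(-33)) = 49836 + (-23 + (¼)*1089 - 7029/4) = 49836 + (-23 + 1089/4 - 7029/4) = 49836 - 1508 = 48328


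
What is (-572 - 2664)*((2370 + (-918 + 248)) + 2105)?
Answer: -12312980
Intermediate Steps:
(-572 - 2664)*((2370 + (-918 + 248)) + 2105) = -3236*((2370 - 670) + 2105) = -3236*(1700 + 2105) = -3236*3805 = -12312980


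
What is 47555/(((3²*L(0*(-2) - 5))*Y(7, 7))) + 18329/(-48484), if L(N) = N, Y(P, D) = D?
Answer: -462286051/3054492 ≈ -151.35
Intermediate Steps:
47555/(((3²*L(0*(-2) - 5))*Y(7, 7))) + 18329/(-48484) = 47555/(((3²*(0*(-2) - 5))*7)) + 18329/(-48484) = 47555/(((9*(0 - 5))*7)) + 18329*(-1/48484) = 47555/(((9*(-5))*7)) - 18329/48484 = 47555/((-45*7)) - 18329/48484 = 47555/(-315) - 18329/48484 = 47555*(-1/315) - 18329/48484 = -9511/63 - 18329/48484 = -462286051/3054492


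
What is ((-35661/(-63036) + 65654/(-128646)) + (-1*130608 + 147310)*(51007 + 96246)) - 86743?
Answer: 1107974440923178855/450518292 ≈ 2.4593e+9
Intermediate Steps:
((-35661/(-63036) + 65654/(-128646)) + (-1*130608 + 147310)*(51007 + 96246)) - 86743 = ((-35661*(-1/63036) + 65654*(-1/128646)) + (-130608 + 147310)*147253) - 86743 = ((11887/21012 - 32827/64323) + 16702*147253) - 86743 = (24948859/450518292 + 2459419606) - 86743 = 1108013520231381811/450518292 - 86743 = 1107974440923178855/450518292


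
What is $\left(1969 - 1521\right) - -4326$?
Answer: $4774$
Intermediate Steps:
$\left(1969 - 1521\right) - -4326 = \left(1969 - 1521\right) + 4326 = 448 + 4326 = 4774$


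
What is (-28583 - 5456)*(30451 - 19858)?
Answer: -360575127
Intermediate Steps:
(-28583 - 5456)*(30451 - 19858) = -34039*10593 = -360575127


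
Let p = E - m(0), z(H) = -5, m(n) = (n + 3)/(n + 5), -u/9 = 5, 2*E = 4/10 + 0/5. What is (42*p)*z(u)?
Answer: 84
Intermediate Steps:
E = ⅕ (E = (4/10 + 0/5)/2 = (4*(⅒) + 0*(⅕))/2 = (⅖ + 0)/2 = (½)*(⅖) = ⅕ ≈ 0.20000)
u = -45 (u = -9*5 = -45)
m(n) = (3 + n)/(5 + n)
p = -⅖ (p = ⅕ - (3 + 0)/(5 + 0) = ⅕ - 3/5 = ⅕ - 1*⅗ = ⅕ - ⅗ = -⅖ ≈ -0.40000)
(42*p)*z(u) = (42*(-⅖))*(-5) = -84/5*(-5) = 84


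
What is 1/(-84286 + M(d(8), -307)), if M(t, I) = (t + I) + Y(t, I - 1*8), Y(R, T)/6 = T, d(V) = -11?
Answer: -1/86494 ≈ -1.1561e-5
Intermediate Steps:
Y(R, T) = 6*T
M(t, I) = -48 + t + 7*I (M(t, I) = (t + I) + 6*(I - 1*8) = (I + t) + 6*(I - 8) = (I + t) + 6*(-8 + I) = (I + t) + (-48 + 6*I) = -48 + t + 7*I)
1/(-84286 + M(d(8), -307)) = 1/(-84286 + (-48 - 11 + 7*(-307))) = 1/(-84286 + (-48 - 11 - 2149)) = 1/(-84286 - 2208) = 1/(-86494) = -1/86494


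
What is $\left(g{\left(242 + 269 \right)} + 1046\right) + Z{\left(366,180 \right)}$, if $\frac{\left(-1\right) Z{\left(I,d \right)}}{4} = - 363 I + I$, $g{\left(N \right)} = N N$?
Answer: $792135$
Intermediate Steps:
$g{\left(N \right)} = N^{2}$
$Z{\left(I,d \right)} = 1448 I$ ($Z{\left(I,d \right)} = - 4 \left(- 363 I + I\right) = - 4 \left(- 362 I\right) = 1448 I$)
$\left(g{\left(242 + 269 \right)} + 1046\right) + Z{\left(366,180 \right)} = \left(\left(242 + 269\right)^{2} + 1046\right) + 1448 \cdot 366 = \left(511^{2} + 1046\right) + 529968 = \left(261121 + 1046\right) + 529968 = 262167 + 529968 = 792135$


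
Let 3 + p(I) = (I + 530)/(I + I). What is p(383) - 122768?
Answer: -94041673/766 ≈ -1.2277e+5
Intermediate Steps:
p(I) = -3 + (530 + I)/(2*I) (p(I) = -3 + (I + 530)/(I + I) = -3 + (530 + I)/((2*I)) = -3 + (530 + I)*(1/(2*I)) = -3 + (530 + I)/(2*I))
p(383) - 122768 = (-5/2 + 265/383) - 122768 = -1385/766 - 122768 = -94041673/766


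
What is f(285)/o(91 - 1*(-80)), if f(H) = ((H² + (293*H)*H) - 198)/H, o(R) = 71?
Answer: 7959984/6745 ≈ 1180.1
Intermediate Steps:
f(H) = (-198 + 294*H²)/H (f(H) = ((H² + 293*H²) - 198)/H = (294*H² - 198)/H = (-198 + 294*H²)/H)
f(285)/o(91 - 1*(-80)) = (-198/285 + 294*285)/71 = (-198*1/285 + 83790)*(1/71) = (-66/95 + 83790)*(1/71) = (7959984/95)*(1/71) = 7959984/6745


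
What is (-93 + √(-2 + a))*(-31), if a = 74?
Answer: 2883 - 186*√2 ≈ 2620.0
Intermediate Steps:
(-93 + √(-2 + a))*(-31) = (-93 + √(-2 + 74))*(-31) = (-93 + √72)*(-31) = (-93 + 6*√2)*(-31) = 2883 - 186*√2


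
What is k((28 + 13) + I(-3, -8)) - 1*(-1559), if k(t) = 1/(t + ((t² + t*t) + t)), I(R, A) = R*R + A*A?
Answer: 40876981/26220 ≈ 1559.0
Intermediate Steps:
I(R, A) = A² + R² (I(R, A) = R² + A² = A² + R²)
k(t) = 1/(2*t + 2*t²) (k(t) = 1/(t + ((t² + t²) + t)) = 1/(t + (2*t² + t)) = 1/(t + (t + 2*t²)) = 1/(2*t + 2*t²))
k((28 + 13) + I(-3, -8)) - 1*(-1559) = 1/(2*((28 + 13) + ((-8)² + (-3)²))*(1 + ((28 + 13) + ((-8)² + (-3)²)))) - 1*(-1559) = 1/(2*(41 + (64 + 9))*(1 + (41 + (64 + 9)))) + 1559 = 1/(2*(41 + 73)*(1 + (41 + 73))) + 1559 = (½)/(114*(1 + 114)) + 1559 = (½)*(1/114)/115 + 1559 = (½)*(1/114)*(1/115) + 1559 = 1/26220 + 1559 = 40876981/26220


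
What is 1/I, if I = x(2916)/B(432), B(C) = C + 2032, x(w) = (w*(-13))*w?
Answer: -154/6908733 ≈ -2.2291e-5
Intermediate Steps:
x(w) = -13*w² (x(w) = (-13*w)*w = -13*w²)
B(C) = 2032 + C
I = -6908733/154 (I = (-13*2916²)/(2032 + 432) = -13*8503056/2464 = -110539728*1/2464 = -6908733/154 ≈ -44862.)
1/I = 1/(-6908733/154) = -154/6908733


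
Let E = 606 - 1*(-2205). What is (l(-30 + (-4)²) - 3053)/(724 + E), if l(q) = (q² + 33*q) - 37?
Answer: -3356/3535 ≈ -0.94936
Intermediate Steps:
E = 2811 (E = 606 + 2205 = 2811)
l(q) = -37 + q² + 33*q
(l(-30 + (-4)²) - 3053)/(724 + E) = ((-37 + (-30 + (-4)²)² + 33*(-30 + (-4)²)) - 3053)/(724 + 2811) = ((-37 + (-30 + 16)² + 33*(-30 + 16)) - 3053)/3535 = ((-37 + (-14)² + 33*(-14)) - 3053)*(1/3535) = ((-37 + 196 - 462) - 3053)*(1/3535) = (-303 - 3053)*(1/3535) = -3356*1/3535 = -3356/3535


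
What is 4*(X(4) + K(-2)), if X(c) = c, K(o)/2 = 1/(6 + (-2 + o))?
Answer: 20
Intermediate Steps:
K(o) = 2/(4 + o) (K(o) = 2/(6 + (-2 + o)) = 2/(4 + o))
4*(X(4) + K(-2)) = 4*(4 + 2/(4 - 2)) = 4*(4 + 2/2) = 4*(4 + 2*(½)) = 4*(4 + 1) = 4*5 = 20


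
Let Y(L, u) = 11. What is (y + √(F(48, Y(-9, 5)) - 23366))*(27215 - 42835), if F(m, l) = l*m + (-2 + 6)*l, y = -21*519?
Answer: 170242380 - 15620*I*√22794 ≈ 1.7024e+8 - 2.3583e+6*I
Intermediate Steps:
y = -10899
F(m, l) = 4*l + l*m (F(m, l) = l*m + 4*l = 4*l + l*m)
(y + √(F(48, Y(-9, 5)) - 23366))*(27215 - 42835) = (-10899 + √(11*(4 + 48) - 23366))*(27215 - 42835) = (-10899 + √(11*52 - 23366))*(-15620) = (-10899 + √(572 - 23366))*(-15620) = (-10899 + √(-22794))*(-15620) = (-10899 + I*√22794)*(-15620) = 170242380 - 15620*I*√22794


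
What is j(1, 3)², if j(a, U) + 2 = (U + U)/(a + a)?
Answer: 1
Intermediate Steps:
j(a, U) = -2 + U/a (j(a, U) = -2 + (U + U)/(a + a) = -2 + (2*U)/((2*a)) = -2 + (2*U)*(1/(2*a)) = -2 + U/a)
j(1, 3)² = (-2 + 3/1)² = (-2 + 3*1)² = (-2 + 3)² = 1² = 1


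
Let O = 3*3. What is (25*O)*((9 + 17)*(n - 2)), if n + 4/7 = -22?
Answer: -1006200/7 ≈ -1.4374e+5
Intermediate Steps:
n = -158/7 (n = -4/7 - 22 = -158/7 ≈ -22.571)
O = 9
(25*O)*((9 + 17)*(n - 2)) = (25*9)*((9 + 17)*(-158/7 - 2)) = 225*(26*(-172/7)) = 225*(-4472/7) = -1006200/7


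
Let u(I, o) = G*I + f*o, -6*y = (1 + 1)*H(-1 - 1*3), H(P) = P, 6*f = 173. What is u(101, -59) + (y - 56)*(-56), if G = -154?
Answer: -85163/6 ≈ -14194.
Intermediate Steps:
f = 173/6 (f = (⅙)*173 = 173/6 ≈ 28.833)
y = 4/3 (y = -(1 + 1)*(-1 - 1*3)/6 = -(-1 - 3)/3 = -(-4)/3 = -⅙*(-8) = 4/3 ≈ 1.3333)
u(I, o) = -154*I + 173*o/6
u(101, -59) + (y - 56)*(-56) = (-154*101 + (173/6)*(-59)) + (4/3 - 56)*(-56) = (-15554 - 10207/6) - 164/3*(-56) = -103531/6 + 9184/3 = -85163/6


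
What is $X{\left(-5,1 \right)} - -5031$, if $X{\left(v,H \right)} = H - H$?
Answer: $5031$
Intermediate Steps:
$X{\left(v,H \right)} = 0$
$X{\left(-5,1 \right)} - -5031 = 0 - -5031 = 0 + 5031 = 5031$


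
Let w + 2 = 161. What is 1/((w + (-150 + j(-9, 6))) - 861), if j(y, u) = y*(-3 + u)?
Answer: -1/879 ≈ -0.0011377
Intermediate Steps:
w = 159 (w = -2 + 161 = 159)
1/((w + (-150 + j(-9, 6))) - 861) = 1/((159 + (-150 - 9*(-3 + 6))) - 861) = 1/((159 + (-150 - 9*3)) - 861) = 1/((159 + (-150 - 27)) - 861) = 1/((159 - 177) - 861) = 1/(-18 - 861) = 1/(-879) = -1/879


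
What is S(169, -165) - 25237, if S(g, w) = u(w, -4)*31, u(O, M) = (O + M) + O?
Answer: -35591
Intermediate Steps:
u(O, M) = M + 2*O (u(O, M) = (M + O) + O = M + 2*O)
S(g, w) = -124 + 62*w (S(g, w) = (-4 + 2*w)*31 = -124 + 62*w)
S(169, -165) - 25237 = (-124 + 62*(-165)) - 25237 = (-124 - 10230) - 25237 = -10354 - 25237 = -35591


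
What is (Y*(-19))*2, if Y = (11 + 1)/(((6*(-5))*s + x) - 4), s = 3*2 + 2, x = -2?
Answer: 76/41 ≈ 1.8537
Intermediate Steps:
s = 8 (s = 6 + 2 = 8)
Y = -2/41 (Y = (11 + 1)/(((6*(-5))*8 - 2) - 4) = 12/((-30*8 - 2) - 4) = 12/((-240 - 2) - 4) = 12/(-242 - 4) = 12/(-246) = 12*(-1/246) = -2/41 ≈ -0.048781)
(Y*(-19))*2 = -2/41*(-19)*2 = (38/41)*2 = 76/41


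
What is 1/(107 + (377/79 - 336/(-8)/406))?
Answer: 2291/256307 ≈ 0.0089385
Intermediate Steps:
1/(107 + (377/79 - 336/(-8)/406)) = 1/(107 + (377*(1/79) - 336*(-1/8)*(1/406))) = 1/(107 + (377/79 + 42*(1/406))) = 1/(107 + (377/79 + 3/29)) = 1/(107 + 11170/2291) = 1/(256307/2291) = 2291/256307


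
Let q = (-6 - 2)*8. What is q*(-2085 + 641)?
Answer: 92416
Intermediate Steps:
q = -64 (q = -8*8 = -64)
q*(-2085 + 641) = -64*(-2085 + 641) = -64*(-1444) = 92416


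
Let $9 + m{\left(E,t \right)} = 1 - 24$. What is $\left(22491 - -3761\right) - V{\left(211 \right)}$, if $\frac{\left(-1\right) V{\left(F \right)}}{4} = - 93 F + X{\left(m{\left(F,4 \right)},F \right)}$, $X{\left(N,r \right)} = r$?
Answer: $-51396$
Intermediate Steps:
$m{\left(E,t \right)} = -32$ ($m{\left(E,t \right)} = -9 + \left(1 - 24\right) = -9 - 23 = -32$)
$V{\left(F \right)} = 368 F$ ($V{\left(F \right)} = - 4 \left(- 93 F + F\right) = - 4 \left(- 92 F\right) = 368 F$)
$\left(22491 - -3761\right) - V{\left(211 \right)} = \left(22491 - -3761\right) - 368 \cdot 211 = \left(22491 + 3761\right) - 77648 = 26252 - 77648 = -51396$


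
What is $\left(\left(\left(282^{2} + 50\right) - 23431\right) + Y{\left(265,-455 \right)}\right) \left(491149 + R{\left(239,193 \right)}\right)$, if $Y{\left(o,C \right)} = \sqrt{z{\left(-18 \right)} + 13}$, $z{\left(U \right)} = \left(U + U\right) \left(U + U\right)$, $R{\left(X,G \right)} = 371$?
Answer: $27595407360 + 491520 \sqrt{1309} \approx 2.7613 \cdot 10^{10}$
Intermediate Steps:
$z{\left(U \right)} = 4 U^{2}$ ($z{\left(U \right)} = 2 U 2 U = 4 U^{2}$)
$Y{\left(o,C \right)} = \sqrt{1309}$ ($Y{\left(o,C \right)} = \sqrt{4 \left(-18\right)^{2} + 13} = \sqrt{4 \cdot 324 + 13} = \sqrt{1296 + 13} = \sqrt{1309}$)
$\left(\left(\left(282^{2} + 50\right) - 23431\right) + Y{\left(265,-455 \right)}\right) \left(491149 + R{\left(239,193 \right)}\right) = \left(\left(\left(282^{2} + 50\right) - 23431\right) + \sqrt{1309}\right) \left(491149 + 371\right) = \left(\left(\left(79524 + 50\right) - 23431\right) + \sqrt{1309}\right) 491520 = \left(\left(79574 - 23431\right) + \sqrt{1309}\right) 491520 = \left(56143 + \sqrt{1309}\right) 491520 = 27595407360 + 491520 \sqrt{1309}$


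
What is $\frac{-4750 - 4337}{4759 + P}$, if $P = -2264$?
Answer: $- \frac{9087}{2495} \approx -3.6421$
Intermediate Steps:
$\frac{-4750 - 4337}{4759 + P} = \frac{-4750 - 4337}{4759 - 2264} = - \frac{9087}{2495}$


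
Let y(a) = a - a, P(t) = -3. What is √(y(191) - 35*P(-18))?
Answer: √105 ≈ 10.247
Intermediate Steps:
y(a) = 0
√(y(191) - 35*P(-18)) = √(0 - 35*(-3)) = √(0 + 105) = √105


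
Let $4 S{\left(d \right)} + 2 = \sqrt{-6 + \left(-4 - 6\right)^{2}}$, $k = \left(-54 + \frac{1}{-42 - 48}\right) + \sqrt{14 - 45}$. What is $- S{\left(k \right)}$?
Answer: $\frac{1}{2} - \frac{\sqrt{94}}{4} \approx -1.9238$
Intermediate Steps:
$k = - \frac{4861}{90} + i \sqrt{31}$ ($k = \left(-54 + \frac{1}{-90}\right) + \sqrt{-31} = \left(-54 - \frac{1}{90}\right) + i \sqrt{31} = - \frac{4861}{90} + i \sqrt{31} \approx -54.011 + 5.5678 i$)
$S{\left(d \right)} = - \frac{1}{2} + \frac{\sqrt{94}}{4}$ ($S{\left(d \right)} = - \frac{1}{2} + \frac{\sqrt{-6 + \left(-4 - 6\right)^{2}}}{4} = - \frac{1}{2} + \frac{\sqrt{-6 + \left(-10\right)^{2}}}{4} = - \frac{1}{2} + \frac{\sqrt{-6 + 100}}{4} = - \frac{1}{2} + \frac{\sqrt{94}}{4}$)
$- S{\left(k \right)} = - (- \frac{1}{2} + \frac{\sqrt{94}}{4}) = \frac{1}{2} - \frac{\sqrt{94}}{4}$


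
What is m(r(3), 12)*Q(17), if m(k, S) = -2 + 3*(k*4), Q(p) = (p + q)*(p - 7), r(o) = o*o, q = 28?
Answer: 47700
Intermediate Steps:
r(o) = o²
Q(p) = (-7 + p)*(28 + p) (Q(p) = (p + 28)*(p - 7) = (28 + p)*(-7 + p) = (-7 + p)*(28 + p))
m(k, S) = -2 + 12*k (m(k, S) = -2 + 3*(4*k) = -2 + 12*k)
m(r(3), 12)*Q(17) = (-2 + 12*3²)*(-196 + 17² + 21*17) = (-2 + 12*9)*(-196 + 289 + 357) = (-2 + 108)*450 = 106*450 = 47700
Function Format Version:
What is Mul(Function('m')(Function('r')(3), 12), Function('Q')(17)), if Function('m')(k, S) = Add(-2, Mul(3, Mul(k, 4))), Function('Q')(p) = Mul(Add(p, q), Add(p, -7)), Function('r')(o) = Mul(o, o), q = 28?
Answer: 47700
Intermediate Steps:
Function('r')(o) = Pow(o, 2)
Function('Q')(p) = Mul(Add(-7, p), Add(28, p)) (Function('Q')(p) = Mul(Add(p, 28), Add(p, -7)) = Mul(Add(28, p), Add(-7, p)) = Mul(Add(-7, p), Add(28, p)))
Function('m')(k, S) = Add(-2, Mul(12, k)) (Function('m')(k, S) = Add(-2, Mul(3, Mul(4, k))) = Add(-2, Mul(12, k)))
Mul(Function('m')(Function('r')(3), 12), Function('Q')(17)) = Mul(Add(-2, Mul(12, Pow(3, 2))), Add(-196, Pow(17, 2), Mul(21, 17))) = Mul(Add(-2, Mul(12, 9)), Add(-196, 289, 357)) = Mul(Add(-2, 108), 450) = Mul(106, 450) = 47700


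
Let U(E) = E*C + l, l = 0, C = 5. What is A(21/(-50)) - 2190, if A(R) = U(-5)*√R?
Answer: -2190 - 5*I*√42/2 ≈ -2190.0 - 16.202*I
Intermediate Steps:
U(E) = 5*E (U(E) = E*5 + 0 = 5*E + 0 = 5*E)
A(R) = -25*√R (A(R) = (5*(-5))*√R = -25*√R)
A(21/(-50)) - 2190 = -25*√21*(I*√2/10) - 2190 = -25*I*√42/10 - 2190 = -5*I*√42/2 - 2190 = -2190 - 5*I*√42/2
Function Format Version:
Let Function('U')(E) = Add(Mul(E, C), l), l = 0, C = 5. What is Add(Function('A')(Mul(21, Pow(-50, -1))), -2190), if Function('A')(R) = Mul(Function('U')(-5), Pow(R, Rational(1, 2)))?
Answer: Add(-2190, Mul(Rational(-5, 2), I, Pow(42, Rational(1, 2)))) ≈ Add(-2190.0, Mul(-16.202, I))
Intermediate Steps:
Function('U')(E) = Mul(5, E) (Function('U')(E) = Add(Mul(E, 5), 0) = Add(Mul(5, E), 0) = Mul(5, E))
Function('A')(R) = Mul(-25, Pow(R, Rational(1, 2))) (Function('A')(R) = Mul(Mul(5, -5), Pow(R, Rational(1, 2))) = Mul(-25, Pow(R, Rational(1, 2))))
Add(Function('A')(Mul(21, Pow(-50, -1))), -2190) = Add(Mul(-25, Pow(Mul(21, Pow(-50, -1)), Rational(1, 2))), -2190) = Add(Mul(-25, Pow(Mul(21, Rational(-1, 50)), Rational(1, 2))), -2190) = Add(Mul(-25, Pow(Rational(-21, 50), Rational(1, 2))), -2190) = Add(Mul(-25, Mul(Rational(1, 10), I, Pow(42, Rational(1, 2)))), -2190) = Add(Mul(Rational(-5, 2), I, Pow(42, Rational(1, 2))), -2190) = Add(-2190, Mul(Rational(-5, 2), I, Pow(42, Rational(1, 2))))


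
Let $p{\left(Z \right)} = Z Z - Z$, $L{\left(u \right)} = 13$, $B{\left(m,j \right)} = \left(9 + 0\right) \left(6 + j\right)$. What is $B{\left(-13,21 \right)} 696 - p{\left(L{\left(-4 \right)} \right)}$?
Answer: $168972$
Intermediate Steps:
$B{\left(m,j \right)} = 54 + 9 j$ ($B{\left(m,j \right)} = 9 \left(6 + j\right) = 54 + 9 j$)
$p{\left(Z \right)} = Z^{2} - Z$
$B{\left(-13,21 \right)} 696 - p{\left(L{\left(-4 \right)} \right)} = \left(54 + 9 \cdot 21\right) 696 - 13 \left(-1 + 13\right) = \left(54 + 189\right) 696 - 13 \cdot 12 = 243 \cdot 696 - 156 = 169128 - 156 = 168972$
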